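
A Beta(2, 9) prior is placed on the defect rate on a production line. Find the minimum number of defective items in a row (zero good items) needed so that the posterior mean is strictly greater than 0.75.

After k defective items and 0 good items the posterior is Beta(2+k, 9), with mean (2+k)/(2+9+k).
Set (2+k)/(11+k) > 0.75 and solve: k > (0.75·11 − 2)/(1 − 0.75) = 25.000.
The smallest integer exceeding 25.000 is 26.

k = 26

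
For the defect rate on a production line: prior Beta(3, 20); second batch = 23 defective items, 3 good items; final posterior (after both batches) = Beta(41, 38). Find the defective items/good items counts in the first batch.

Because Beta–binomial updating is additive in the counts, the combined data contributed (α_post−α_prior, β_post−β_prior) successes and failures.
Total across both batches: 41−3=38 defective items, 38−20=18 good items.
Subtract the second batch: 38−23=15 defective items and 18−3=15 good items.

15 defective items and 15 good items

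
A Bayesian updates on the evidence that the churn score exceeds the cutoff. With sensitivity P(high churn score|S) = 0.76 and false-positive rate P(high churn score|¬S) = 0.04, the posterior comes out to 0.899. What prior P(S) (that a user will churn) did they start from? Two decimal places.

P(S) = 0.32

In odds form, posterior odds = prior odds × likelihood ratio, so prior odds = posterior odds ÷ LR.
Posterior odds = 0.899/(1−0.899) = 8.9010. LR = 0.76/0.04 = 19.0000.
Prior odds = 8.9010/19.0000 = 0.4685, so P(S) = 0.4685/(1+0.4685) ≈ 0.32.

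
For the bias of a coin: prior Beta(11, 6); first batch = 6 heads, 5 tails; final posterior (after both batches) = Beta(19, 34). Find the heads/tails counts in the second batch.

2 heads and 23 tails

Sequential conjugate updates are equivalent to a single update on the pooled data, so total successes = posterior α − prior α and total failures = posterior β − prior β.
Total across both batches: 19−11=8 heads, 34−6=28 tails.
Subtract the first batch: 8−6=2 heads and 28−5=23 tails.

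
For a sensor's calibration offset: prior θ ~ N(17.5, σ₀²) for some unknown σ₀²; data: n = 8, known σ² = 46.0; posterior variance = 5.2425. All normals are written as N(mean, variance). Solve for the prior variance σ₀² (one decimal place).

Posterior precision equals prior precision plus data precision: 1/σ_n² = 1/σ₀² + n/σ².
So 1/σ₀² = 1/5.2425 − 8/46.0 = 0.190749 − 0.173913 = 0.016836.
Hence σ₀² = 1/0.016836 ≈ 59.4.

σ₀² = 59.4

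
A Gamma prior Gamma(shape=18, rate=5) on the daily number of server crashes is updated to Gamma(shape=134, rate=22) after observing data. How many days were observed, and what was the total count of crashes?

n = 17 days with total 116 crashes

A Gamma(α, β) prior (rate parametrization) on a Poisson rate with n observations summing to S gives posterior Gamma(α+S, β+n).
Matching: Σxᵢ = 134 − 18 = 116 and n = 22 − 5 = 17.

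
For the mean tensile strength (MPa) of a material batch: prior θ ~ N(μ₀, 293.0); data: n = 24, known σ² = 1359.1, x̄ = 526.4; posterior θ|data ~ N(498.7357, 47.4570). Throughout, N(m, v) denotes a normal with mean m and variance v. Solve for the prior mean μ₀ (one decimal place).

μ₀ = 355.6

With known observation variance, the Normal–Normal posterior has precision τ_n = τ₀ + n/σ² and mean μ_n = (τ₀μ₀ + (n/σ²)x̄)/τ_n.
Here τ₀ = 1/293.0 = 0.003413 and τ_data = 24/1359.1 = 0.017659, so τ_n = 0.021072.
Rearranging for μ₀: μ₀ = (μ_n·τ_n − τ_data·x̄)/τ₀ = (498.7357·0.021072 − 0.017659·526.4) / 0.003413 = 1.213661/0.003413 ≈ 355.6.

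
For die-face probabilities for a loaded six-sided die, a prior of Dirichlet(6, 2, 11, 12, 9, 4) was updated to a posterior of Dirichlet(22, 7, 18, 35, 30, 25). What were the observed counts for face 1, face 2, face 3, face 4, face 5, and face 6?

For a Dirichlet(α) prior with multinomial counts c, the posterior is Dirichlet(α + c) componentwise.
Counts are posterior − prior componentwise: 22−6=16, 7−2=5, 18−11=7, 35−12=23, 30−9=21, 25−4=21.

counts (16, 5, 7, 23, 21, 21)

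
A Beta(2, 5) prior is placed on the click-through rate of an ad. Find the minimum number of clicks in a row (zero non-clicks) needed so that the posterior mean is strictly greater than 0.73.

After k clicks and 0 non-clicks the posterior is Beta(2+k, 5), with mean (2+k)/(2+5+k).
Set (2+k)/(7+k) > 0.73 and solve: k > (0.73·7 − 2)/(1 − 0.73) = 11.519.
The smallest integer exceeding 11.519 is 12, and checking k=12: (14)/(19) = 0.7368 > 0.73.

k = 12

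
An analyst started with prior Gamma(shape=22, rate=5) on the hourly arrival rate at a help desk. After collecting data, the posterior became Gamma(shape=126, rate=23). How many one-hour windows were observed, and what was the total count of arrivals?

n = 18 one-hour windows with total 104 arrivals

Gamma–Poisson conjugacy: posterior shape = α + Σxᵢ, posterior rate = β + n.
Matching: Σxᵢ = 126 − 22 = 104 and n = 23 − 5 = 18.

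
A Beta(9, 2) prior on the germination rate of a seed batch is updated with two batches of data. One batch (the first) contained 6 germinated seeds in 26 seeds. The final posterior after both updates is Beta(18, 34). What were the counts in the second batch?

Because Beta–binomial updating is additive in the counts, the combined data contributed (α_post−α_prior, β_post−β_prior) successes and failures.
Total across both batches: 18−9=9 germinated seeds, 34−2=32 non-germinating seeds.
Subtract the first batch: 9−6=3 germinated seeds and 32−20=12 non-germinating seeds.

3 germinated seeds and 12 non-germinating seeds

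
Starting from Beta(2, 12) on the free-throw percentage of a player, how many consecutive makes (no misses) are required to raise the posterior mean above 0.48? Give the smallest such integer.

After k makes and 0 misses the posterior is Beta(2+k, 12), with mean (2+k)/(2+12+k).
Set (2+k)/(14+k) > 0.48 and solve: k > (0.48·14 − 2)/(1 − 0.48) = 9.077.
The smallest integer exceeding 9.077 is 10.

k = 10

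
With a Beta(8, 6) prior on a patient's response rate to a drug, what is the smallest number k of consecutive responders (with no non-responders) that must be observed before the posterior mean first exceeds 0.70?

After k responders and 0 non-responders the posterior is Beta(8+k, 6), with mean (8+k)/(8+6+k).
Set (8+k)/(14+k) > 0.70 and solve: k > (0.70·14 − 8)/(1 − 0.70) = 6.000.
The smallest integer exceeding 6.000 is 7, and checking k=7: (15)/(21) = 0.7143 > 0.70.

k = 7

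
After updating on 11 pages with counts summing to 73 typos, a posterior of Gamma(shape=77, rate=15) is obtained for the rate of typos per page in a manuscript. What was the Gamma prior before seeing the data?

A Gamma(α, β) prior (rate parametrization) on a Poisson rate with n observations summing to S gives posterior Gamma(α+S, β+n).
So α = 77 − 73 = 4 and β = 15 − 11 = 4.

Gamma(shape=4, rate=4)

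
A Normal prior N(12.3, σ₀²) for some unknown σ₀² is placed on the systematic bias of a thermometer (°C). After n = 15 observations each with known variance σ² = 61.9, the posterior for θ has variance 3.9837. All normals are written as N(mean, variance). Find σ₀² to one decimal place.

σ₀² = 115.0

For the Normal–Normal model with known σ², precisions add: τ_n = τ₀ + n/σ².
So 1/σ₀² = 1/3.9837 − 15/61.9 = 0.251023 − 0.242326 = 0.008697.
Hence σ₀² = 1/0.008697 ≈ 115.0.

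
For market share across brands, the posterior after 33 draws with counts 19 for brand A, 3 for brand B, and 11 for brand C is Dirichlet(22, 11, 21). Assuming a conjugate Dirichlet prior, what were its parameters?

For a Dirichlet(α) prior with multinomial counts c, the posterior is Dirichlet(α + c) componentwise.
Subtract each count from the matching posterior parameter: 22−19=3, 11−3=8, 21−11=10.

Dirichlet(3, 8, 10)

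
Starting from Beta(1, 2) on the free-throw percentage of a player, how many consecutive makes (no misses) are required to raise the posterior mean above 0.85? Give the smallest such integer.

k = 11

After k makes and 0 misses the posterior is Beta(1+k, 2), with mean (1+k)/(1+2+k).
Set (1+k)/(3+k) > 0.85 and solve: k > (0.85·3 − 1)/(1 − 0.85) = 10.333.
The smallest integer exceeding 10.333 is 11, and checking k=11: (12)/(14) = 0.8571 > 0.85.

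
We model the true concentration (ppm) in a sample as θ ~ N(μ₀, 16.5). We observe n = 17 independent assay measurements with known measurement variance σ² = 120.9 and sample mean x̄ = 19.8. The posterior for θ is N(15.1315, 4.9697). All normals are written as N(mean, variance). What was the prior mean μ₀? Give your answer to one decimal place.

μ₀ = 4.3

With known observation variance, the Normal–Normal posterior has precision τ_n = τ₀ + n/σ² and mean μ_n = (τ₀μ₀ + (n/σ²)x̄)/τ_n.
Here τ₀ = 1/16.5 = 0.060606 and τ_data = 17/120.9 = 0.140612, so τ_n = 0.201218.
Rearranging for μ₀: μ₀ = (μ_n·τ_n − τ_data·x̄)/τ₀ = (15.1315·0.201218 − 0.140612·19.8) / 0.060606 = 0.260613/0.060606 ≈ 4.3.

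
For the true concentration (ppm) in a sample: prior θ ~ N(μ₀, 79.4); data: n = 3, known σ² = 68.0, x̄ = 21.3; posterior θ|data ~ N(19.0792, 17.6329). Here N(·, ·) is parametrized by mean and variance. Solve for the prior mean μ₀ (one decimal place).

μ₀ = 11.3

The posterior mean is a precision-weighted average: μ_n = (τ₀μ₀ + τ_data·x̄)/(τ₀+τ_data), with τ₀=1/σ₀² and τ_data=n/σ².
Here τ₀ = 1/79.4 = 0.012594 and τ_data = 3/68.0 = 0.044118, so τ_n = 0.056712.
Rearranging for μ₀: μ₀ = (μ_n·τ_n − τ_data·x̄)/τ₀ = (19.0792·0.056712 − 0.044118·21.3) / 0.012594 = 0.142306/0.012594 ≈ 11.3.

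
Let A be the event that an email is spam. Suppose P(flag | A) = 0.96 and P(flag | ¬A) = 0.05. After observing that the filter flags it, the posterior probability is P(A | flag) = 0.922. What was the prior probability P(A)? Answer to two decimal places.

Bayes' rule in odds form gives O(A|E) = O(A)·[P(E|A)/P(E|¬A)], hence O(A) = O(A|E)/LR.
Posterior odds = 0.922/(1−0.922) = 11.8205. LR = 0.96/0.05 = 19.2000.
Prior odds = 11.8205/19.2000 = 0.6157, so P(A) = 0.6157/(1+0.6157) ≈ 0.38.

P(A) = 0.38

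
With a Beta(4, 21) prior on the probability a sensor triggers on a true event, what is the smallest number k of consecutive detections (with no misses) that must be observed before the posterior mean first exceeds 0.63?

k = 32

After k detections and 0 misses the posterior is Beta(4+k, 21), with mean (4+k)/(4+21+k).
Set (4+k)/(25+k) > 0.63 and solve: k > (0.63·25 − 4)/(1 − 0.63) = 31.757.
The smallest integer exceeding 31.757 is 32, and checking k=32: (36)/(57) = 0.6316 > 0.63.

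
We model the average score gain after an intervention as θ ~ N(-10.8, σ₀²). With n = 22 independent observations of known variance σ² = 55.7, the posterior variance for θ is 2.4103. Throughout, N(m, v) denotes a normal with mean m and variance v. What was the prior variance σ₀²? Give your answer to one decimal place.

For the Normal–Normal model with known σ², precisions add: τ_n = τ₀ + n/σ².
So 1/σ₀² = 1/2.4103 − 22/55.7 = 0.414886 − 0.394973 = 0.019913.
Hence σ₀² = 1/0.019913 ≈ 50.2.

σ₀² = 50.2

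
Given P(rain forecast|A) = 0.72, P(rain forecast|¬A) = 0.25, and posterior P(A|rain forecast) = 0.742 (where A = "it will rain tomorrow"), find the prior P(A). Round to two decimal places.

Bayes' rule in odds form gives O(A|E) = O(A)·[P(E|A)/P(E|¬A)], hence O(A) = O(A|E)/LR.
Posterior odds = 0.742/(1−0.742) = 2.8760. LR = 0.72/0.25 = 2.8800.
Prior odds = 2.8760/2.8800 = 0.9986, so P(A) = 0.9986/(1+0.9986) ≈ 0.50.

P(A) = 0.50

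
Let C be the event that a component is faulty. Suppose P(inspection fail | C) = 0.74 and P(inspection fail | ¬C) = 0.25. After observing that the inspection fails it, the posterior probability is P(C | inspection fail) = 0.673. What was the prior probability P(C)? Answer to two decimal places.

P(C) = 0.41

Bayes' rule in odds form gives O(C|E) = O(C)·[P(E|C)/P(E|¬C)], hence O(C) = O(C|E)/LR.
Posterior odds = 0.673/(1−0.673) = 2.0581. LR = 0.74/0.25 = 2.9600.
Prior odds = 2.0581/2.9600 = 0.6953, so P(C) = 0.6953/(1+0.6953) ≈ 0.41.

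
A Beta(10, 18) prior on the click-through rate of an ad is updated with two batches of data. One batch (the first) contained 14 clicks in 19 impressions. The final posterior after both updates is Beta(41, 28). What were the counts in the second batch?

Because Beta–binomial updating is additive in the counts, the combined data contributed (α_post−α_prior, β_post−β_prior) successes and failures.
Total across both batches: 41−10=31 clicks, 28−18=10 non-clicks.
Subtract the first batch: 31−14=17 clicks and 10−5=5 non-clicks.

17 clicks and 5 non-clicks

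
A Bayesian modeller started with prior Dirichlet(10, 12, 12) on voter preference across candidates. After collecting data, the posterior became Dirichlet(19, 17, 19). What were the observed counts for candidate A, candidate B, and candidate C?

counts (9, 5, 7)

For a Dirichlet(α) prior with multinomial counts c, the posterior is Dirichlet(α + c) componentwise.
Counts are posterior − prior componentwise: 19−10=9, 17−12=5, 19−12=7.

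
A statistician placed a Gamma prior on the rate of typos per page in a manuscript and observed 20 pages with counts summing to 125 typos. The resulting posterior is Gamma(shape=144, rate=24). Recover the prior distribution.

Gamma(shape=19, rate=4)

Gamma–Poisson conjugacy: posterior shape = α + Σxᵢ, posterior rate = β + n.
So α = 144 − 125 = 19 and β = 24 − 20 = 4.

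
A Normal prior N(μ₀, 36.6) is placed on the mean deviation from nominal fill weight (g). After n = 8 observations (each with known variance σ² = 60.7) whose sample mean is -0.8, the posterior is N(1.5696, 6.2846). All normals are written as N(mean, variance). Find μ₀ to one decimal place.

μ₀ = 13.0

With known observation variance, the Normal–Normal posterior has precision τ_n = τ₀ + n/σ² and mean μ_n = (τ₀μ₀ + (n/σ²)x̄)/τ_n.
Here τ₀ = 1/36.6 = 0.027322 and τ_data = 8/60.7 = 0.131796, so τ_n = 0.159118.
Rearranging for μ₀: μ₀ = (μ_n·τ_n − τ_data·x̄)/τ₀ = (1.5696·0.159118 − 0.131796·-0.8) / 0.027322 = 0.355188/0.027322 ≈ 13.0.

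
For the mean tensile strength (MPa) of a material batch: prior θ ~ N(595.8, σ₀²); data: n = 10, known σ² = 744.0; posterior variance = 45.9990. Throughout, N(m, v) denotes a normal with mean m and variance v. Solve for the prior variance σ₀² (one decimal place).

Posterior precision equals prior precision plus data precision: 1/σ_n² = 1/σ₀² + n/σ².
So 1/σ₀² = 1/45.9990 − 10/744.0 = 0.021740 − 0.013441 = 0.008299.
Hence σ₀² = 1/0.008299 ≈ 120.5.

σ₀² = 120.5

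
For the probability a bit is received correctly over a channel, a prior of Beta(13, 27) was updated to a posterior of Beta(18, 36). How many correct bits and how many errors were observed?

5 correct bits and 9 errors

A Beta(α, β) prior with s successes and f failures in binomial data gives a Beta(α+s, β+f) posterior.
So s = 18 − 13 = 5 and f = 36 − 27 = 9.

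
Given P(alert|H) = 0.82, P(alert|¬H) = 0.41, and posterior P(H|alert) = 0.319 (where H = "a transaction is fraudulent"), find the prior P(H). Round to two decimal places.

P(H) = 0.19

Bayes' rule in odds form gives O(H|E) = O(H)·[P(E|H)/P(E|¬H)], hence O(H) = O(H|E)/LR.
Posterior odds = 0.319/(1−0.319) = 0.4684. LR = 0.82/0.41 = 2.0000.
Prior odds = 0.4684/2.0000 = 0.2342, so P(H) = 0.2342/(1+0.2342) ≈ 0.19.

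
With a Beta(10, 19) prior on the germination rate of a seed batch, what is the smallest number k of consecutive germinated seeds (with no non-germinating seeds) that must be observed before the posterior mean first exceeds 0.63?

After k germinated seeds and 0 non-germinating seeds the posterior is Beta(10+k, 19), with mean (10+k)/(10+19+k).
Set (10+k)/(29+k) > 0.63 and solve: k > (0.63·29 − 10)/(1 − 0.63) = 22.351.
The smallest integer exceeding 22.351 is 23, and checking k=23: (33)/(52) = 0.6346 > 0.63.

k = 23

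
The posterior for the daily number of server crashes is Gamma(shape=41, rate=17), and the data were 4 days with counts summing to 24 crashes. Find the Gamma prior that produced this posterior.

Gamma(shape=17, rate=13)

Gamma–Poisson conjugacy: posterior shape = α + Σxᵢ, posterior rate = β + n.
So α = 41 − 24 = 17 and β = 17 − 4 = 13.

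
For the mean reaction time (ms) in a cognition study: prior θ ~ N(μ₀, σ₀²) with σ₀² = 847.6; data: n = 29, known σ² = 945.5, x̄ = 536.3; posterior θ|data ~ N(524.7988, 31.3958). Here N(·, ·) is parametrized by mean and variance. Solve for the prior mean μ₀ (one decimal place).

The posterior mean is a precision-weighted average: μ_n = (τ₀μ₀ + τ_data·x̄)/(τ₀+τ_data), with τ₀=1/σ₀² and τ_data=n/σ².
Here τ₀ = 1/847.6 = 0.001180 and τ_data = 29/945.5 = 0.030672, so τ_n = 0.031852.
Rearranging for μ₀: μ₀ = (μ_n·τ_n − τ_data·x̄)/τ₀ = (524.7988·0.031852 − 0.030672·536.3) / 0.001180 = 0.266498/0.001180 ≈ 225.8.

μ₀ = 225.8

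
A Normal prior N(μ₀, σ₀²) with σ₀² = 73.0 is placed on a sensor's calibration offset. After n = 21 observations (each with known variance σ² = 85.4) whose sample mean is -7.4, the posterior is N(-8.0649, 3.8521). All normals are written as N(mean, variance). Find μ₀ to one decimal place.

The posterior mean is a precision-weighted average: μ_n = (τ₀μ₀ + τ_data·x̄)/(τ₀+τ_data), with τ₀=1/σ₀² and τ_data=n/σ².
Here τ₀ = 1/73.0 = 0.013699 and τ_data = 21/85.4 = 0.245902, so τ_n = 0.259601.
Rearranging for μ₀: μ₀ = (μ_n·τ_n − τ_data·x̄)/τ₀ = (-8.0649·0.259601 − 0.245902·-7.4) / 0.013699 = -0.273981/0.013699 ≈ -20.0.

μ₀ = -20.0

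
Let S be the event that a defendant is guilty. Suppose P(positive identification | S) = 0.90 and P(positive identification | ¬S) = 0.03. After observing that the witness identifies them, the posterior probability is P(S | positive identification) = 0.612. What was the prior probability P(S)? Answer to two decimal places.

Bayes' rule in odds form gives O(S|E) = O(S)·[P(E|S)/P(E|¬S)], hence O(S) = O(S|E)/LR.
Posterior odds = 0.612/(1−0.612) = 1.5773. LR = 0.90/0.03 = 30.0000.
Prior odds = 1.5773/30.0000 = 0.0526, so P(S) = 0.0526/(1+0.0526) ≈ 0.05.

P(S) = 0.05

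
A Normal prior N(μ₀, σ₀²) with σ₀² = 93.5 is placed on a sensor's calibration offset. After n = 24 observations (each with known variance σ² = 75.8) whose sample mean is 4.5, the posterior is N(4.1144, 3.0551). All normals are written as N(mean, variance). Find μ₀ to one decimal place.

μ₀ = -7.3

With known observation variance, the Normal–Normal posterior has precision τ_n = τ₀ + n/σ² and mean μ_n = (τ₀μ₀ + (n/σ²)x̄)/τ_n.
Here τ₀ = 1/93.5 = 0.010695 and τ_data = 24/75.8 = 0.316623, so τ_n = 0.327318.
Rearranging for μ₀: μ₀ = (μ_n·τ_n − τ_data·x̄)/τ₀ = (4.1144·0.327318 − 0.316623·4.5) / 0.010695 = -0.078086/0.010695 ≈ -7.3.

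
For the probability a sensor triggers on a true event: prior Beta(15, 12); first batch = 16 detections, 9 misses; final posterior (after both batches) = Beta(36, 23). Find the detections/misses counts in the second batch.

Sequential conjugate updates are equivalent to a single update on the pooled data, so total successes = posterior α − prior α and total failures = posterior β − prior β.
Total across both batches: 36−15=21 detections, 23−12=11 misses.
Subtract the first batch: 21−16=5 detections and 11−9=2 misses.

5 detections and 2 misses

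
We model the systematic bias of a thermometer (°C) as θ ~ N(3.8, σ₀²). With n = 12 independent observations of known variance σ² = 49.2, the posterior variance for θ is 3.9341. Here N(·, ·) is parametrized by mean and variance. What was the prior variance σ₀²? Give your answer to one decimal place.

σ₀² = 97.2

For the Normal–Normal model with known σ², precisions add: τ_n = τ₀ + n/σ².
So 1/σ₀² = 1/3.9341 − 12/49.2 = 0.254188 − 0.243902 = 0.010286.
Hence σ₀² = 1/0.010286 ≈ 97.2.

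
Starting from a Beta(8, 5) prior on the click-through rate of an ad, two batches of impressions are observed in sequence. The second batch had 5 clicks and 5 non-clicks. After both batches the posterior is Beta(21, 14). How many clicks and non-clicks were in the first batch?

8 clicks and 4 non-clicks

Sequential conjugate updates are equivalent to a single update on the pooled data, so total successes = posterior α − prior α and total failures = posterior β − prior β.
Total across both batches: 21−8=13 clicks, 14−5=9 non-clicks.
Subtract the second batch: 13−5=8 clicks and 9−5=4 non-clicks.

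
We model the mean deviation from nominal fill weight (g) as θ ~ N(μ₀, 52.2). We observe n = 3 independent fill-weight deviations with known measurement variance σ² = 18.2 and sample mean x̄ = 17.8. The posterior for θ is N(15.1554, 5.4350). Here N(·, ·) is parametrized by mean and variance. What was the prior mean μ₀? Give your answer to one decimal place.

μ₀ = -7.6

The posterior mean is a precision-weighted average: μ_n = (τ₀μ₀ + τ_data·x̄)/(τ₀+τ_data), with τ₀=1/σ₀² and τ_data=n/σ².
Here τ₀ = 1/52.2 = 0.019157 and τ_data = 3/18.2 = 0.164835, so τ_n = 0.183992.
Rearranging for μ₀: μ₀ = (μ_n·τ_n − τ_data·x̄)/τ₀ = (15.1554·0.183992 − 0.164835·17.8) / 0.019157 = -0.145591/0.019157 ≈ -7.6.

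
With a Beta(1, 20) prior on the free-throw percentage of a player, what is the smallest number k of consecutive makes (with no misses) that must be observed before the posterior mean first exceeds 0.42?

k = 14

After k makes and 0 misses the posterior is Beta(1+k, 20), with mean (1+k)/(1+20+k).
Set (1+k)/(21+k) > 0.42 and solve: k > (0.42·21 − 1)/(1 − 0.42) = 13.483.
The smallest integer exceeding 13.483 is 14, and checking k=14: (15)/(35) = 0.4286 > 0.42.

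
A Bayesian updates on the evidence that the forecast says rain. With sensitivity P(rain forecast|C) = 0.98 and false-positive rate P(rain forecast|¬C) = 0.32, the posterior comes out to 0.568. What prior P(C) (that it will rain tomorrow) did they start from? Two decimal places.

P(C) = 0.30

Bayes' rule in odds form gives O(C|E) = O(C)·[P(E|C)/P(E|¬C)], hence O(C) = O(C|E)/LR.
Posterior odds = 0.568/(1−0.568) = 1.3148. LR = 0.98/0.32 = 3.0625.
Prior odds = 1.3148/3.0625 = 0.4293, so P(C) = 0.4293/(1+0.4293) ≈ 0.30.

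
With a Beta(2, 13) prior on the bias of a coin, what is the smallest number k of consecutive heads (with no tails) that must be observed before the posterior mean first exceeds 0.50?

k = 12

After k heads and 0 tails the posterior is Beta(2+k, 13), with mean (2+k)/(2+13+k).
Set (2+k)/(15+k) > 0.50 and solve: k > (0.50·15 − 2)/(1 − 0.50) = 11.000.
The smallest integer exceeding 11.000 is 12, and checking k=12: (14)/(27) = 0.5185 > 0.50.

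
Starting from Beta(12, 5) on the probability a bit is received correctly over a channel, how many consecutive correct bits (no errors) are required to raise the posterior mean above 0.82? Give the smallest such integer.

k = 11

After k correct bits and 0 errors the posterior is Beta(12+k, 5), with mean (12+k)/(12+5+k).
Set (12+k)/(17+k) > 0.82 and solve: k > (0.82·17 − 12)/(1 − 0.82) = 10.778.
The smallest integer exceeding 10.778 is 11.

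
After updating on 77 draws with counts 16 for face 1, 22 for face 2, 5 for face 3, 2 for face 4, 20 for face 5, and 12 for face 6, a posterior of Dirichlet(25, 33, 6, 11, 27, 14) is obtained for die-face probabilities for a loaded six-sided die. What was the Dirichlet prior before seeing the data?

Dirichlet(9, 11, 1, 9, 7, 2)

For a Dirichlet(α) prior with multinomial counts c, the posterior is Dirichlet(α + c) componentwise.
Subtract each count from the matching posterior parameter: 25−16=9, 33−22=11, 6−5=1, 11−2=9, 27−20=7, 14−12=2.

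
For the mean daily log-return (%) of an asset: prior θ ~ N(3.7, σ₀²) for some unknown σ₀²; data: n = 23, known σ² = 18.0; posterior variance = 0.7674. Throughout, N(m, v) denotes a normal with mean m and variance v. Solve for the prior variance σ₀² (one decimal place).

σ₀² = 39.5

For the Normal–Normal model with known σ², precisions add: τ_n = τ₀ + n/σ².
So 1/σ₀² = 1/0.7674 − 23/18.0 = 1.303101 − 1.277778 = 0.025323.
Hence σ₀² = 1/0.025323 ≈ 39.5.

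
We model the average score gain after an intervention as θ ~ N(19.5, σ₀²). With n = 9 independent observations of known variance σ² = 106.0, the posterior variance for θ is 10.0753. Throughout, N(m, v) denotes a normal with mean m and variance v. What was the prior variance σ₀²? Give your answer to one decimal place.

σ₀² = 69.7

Posterior precision equals prior precision plus data precision: 1/σ_n² = 1/σ₀² + n/σ².
So 1/σ₀² = 1/10.0753 − 9/106.0 = 0.099253 − 0.084906 = 0.014347.
Hence σ₀² = 1/0.014347 ≈ 69.7.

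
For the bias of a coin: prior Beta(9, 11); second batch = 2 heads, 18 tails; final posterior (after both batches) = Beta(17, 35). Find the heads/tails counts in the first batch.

6 heads and 6 tails

Sequential conjugate updates are equivalent to a single update on the pooled data, so total successes = posterior α − prior α and total failures = posterior β − prior β.
Total across both batches: 17−9=8 heads, 35−11=24 tails.
Subtract the second batch: 8−2=6 heads and 24−18=6 tails.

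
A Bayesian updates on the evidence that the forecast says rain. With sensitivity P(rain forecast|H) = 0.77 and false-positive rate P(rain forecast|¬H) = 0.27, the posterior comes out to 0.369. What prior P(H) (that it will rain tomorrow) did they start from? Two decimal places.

Bayes' rule in odds form gives O(H|E) = O(H)·[P(E|H)/P(E|¬H)], hence O(H) = O(H|E)/LR.
Posterior odds = 0.369/(1−0.369) = 0.5848. LR = 0.77/0.27 = 2.8519.
Prior odds = 0.5848/2.8519 = 0.2051, so P(H) = 0.2051/(1+0.2051) ≈ 0.17.

P(H) = 0.17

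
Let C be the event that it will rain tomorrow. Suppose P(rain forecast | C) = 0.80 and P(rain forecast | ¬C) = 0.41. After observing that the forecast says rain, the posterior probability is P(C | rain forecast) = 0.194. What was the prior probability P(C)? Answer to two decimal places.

P(C) = 0.11

In odds form, posterior odds = prior odds × likelihood ratio, so prior odds = posterior odds ÷ LR.
Posterior odds = 0.194/(1−0.194) = 0.2407. LR = 0.80/0.41 = 1.9512.
Prior odds = 0.2407/1.9512 = 0.1234, so P(C) = 0.1234/(1+0.1234) ≈ 0.11.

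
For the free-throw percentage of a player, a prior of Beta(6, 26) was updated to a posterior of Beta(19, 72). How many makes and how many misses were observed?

13 makes and 46 misses

Under Beta–binomial conjugacy the posterior parameters are (a+s, b+f).
So s = 19 − 6 = 13 and f = 72 − 26 = 46.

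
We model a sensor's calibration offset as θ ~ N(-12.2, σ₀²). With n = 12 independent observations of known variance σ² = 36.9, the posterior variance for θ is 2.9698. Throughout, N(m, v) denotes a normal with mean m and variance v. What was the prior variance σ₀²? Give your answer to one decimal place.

σ₀² = 86.8

For the Normal–Normal model with known σ², precisions add: τ_n = τ₀ + n/σ².
So 1/σ₀² = 1/2.9698 − 12/36.9 = 0.336723 − 0.325203 = 0.011520.
Hence σ₀² = 1/0.011520 ≈ 86.8.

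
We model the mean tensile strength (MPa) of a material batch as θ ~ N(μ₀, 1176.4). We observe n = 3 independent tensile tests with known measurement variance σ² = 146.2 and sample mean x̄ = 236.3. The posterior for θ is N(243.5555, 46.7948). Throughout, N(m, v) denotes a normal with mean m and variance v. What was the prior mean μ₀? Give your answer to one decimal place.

With known observation variance, the Normal–Normal posterior has precision τ_n = τ₀ + n/σ² and mean μ_n = (τ₀μ₀ + (n/σ²)x̄)/τ_n.
Here τ₀ = 1/1176.4 = 0.000850 and τ_data = 3/146.2 = 0.020520, so τ_n = 0.021370.
Rearranging for μ₀: μ₀ = (μ_n·τ_n − τ_data·x̄)/τ₀ = (243.5555·0.021370 − 0.020520·236.3) / 0.000850 = 0.355905/0.000850 ≈ 418.7.

μ₀ = 418.7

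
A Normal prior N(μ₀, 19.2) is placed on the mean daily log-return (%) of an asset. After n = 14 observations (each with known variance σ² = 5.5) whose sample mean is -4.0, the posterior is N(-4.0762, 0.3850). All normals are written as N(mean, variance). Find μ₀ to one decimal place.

μ₀ = -7.8

With known observation variance, the Normal–Normal posterior has precision τ_n = τ₀ + n/σ² and mean μ_n = (τ₀μ₀ + (n/σ²)x̄)/τ_n.
Here τ₀ = 1/19.2 = 0.052083 and τ_data = 14/5.5 = 2.545455, so τ_n = 2.597538.
Rearranging for μ₀: μ₀ = (μ_n·τ_n − τ_data·x̄)/τ₀ = (-4.0762·2.597538 − 2.545455·-4.0) / 0.052083 = -0.406264/0.052083 ≈ -7.8.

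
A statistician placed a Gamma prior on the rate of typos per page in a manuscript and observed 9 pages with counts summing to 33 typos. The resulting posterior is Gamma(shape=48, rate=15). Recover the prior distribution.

A Gamma(α, β) prior (rate parametrization) on a Poisson rate with n observations summing to S gives posterior Gamma(α+S, β+n).
So α = 48 − 33 = 15 and β = 15 − 9 = 6.

Gamma(shape=15, rate=6)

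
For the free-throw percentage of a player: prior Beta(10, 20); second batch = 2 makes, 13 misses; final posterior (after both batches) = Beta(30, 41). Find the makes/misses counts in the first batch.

Because Beta–binomial updating is additive in the counts, the combined data contributed (α_post−α_prior, β_post−β_prior) successes and failures.
Total across both batches: 30−10=20 makes, 41−20=21 misses.
Subtract the second batch: 20−2=18 makes and 21−13=8 misses.

18 makes and 8 misses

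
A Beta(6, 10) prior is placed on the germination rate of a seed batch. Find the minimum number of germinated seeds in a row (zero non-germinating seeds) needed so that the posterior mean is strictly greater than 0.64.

After k germinated seeds and 0 non-germinating seeds the posterior is Beta(6+k, 10), with mean (6+k)/(6+10+k).
Set (6+k)/(16+k) > 0.64 and solve: k > (0.64·16 − 6)/(1 − 0.64) = 11.778.
The smallest integer exceeding 11.778 is 12.

k = 12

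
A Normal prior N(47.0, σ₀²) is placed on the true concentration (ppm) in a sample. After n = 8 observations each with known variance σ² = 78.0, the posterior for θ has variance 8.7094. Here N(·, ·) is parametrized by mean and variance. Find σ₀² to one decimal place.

For the Normal–Normal model with known σ², precisions add: τ_n = τ₀ + n/σ².
So 1/σ₀² = 1/8.7094 − 8/78.0 = 0.114818 − 0.102564 = 0.012254.
Hence σ₀² = 1/0.012254 ≈ 81.6.

σ₀² = 81.6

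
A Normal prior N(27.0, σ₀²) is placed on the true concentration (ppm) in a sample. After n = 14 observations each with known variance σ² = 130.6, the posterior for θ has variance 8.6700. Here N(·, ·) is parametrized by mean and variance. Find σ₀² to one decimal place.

σ₀² = 122.8

For the Normal–Normal model with known σ², precisions add: τ_n = τ₀ + n/σ².
So 1/σ₀² = 1/8.6700 − 14/130.6 = 0.115340 − 0.107198 = 0.008142.
Hence σ₀² = 1/0.008142 ≈ 122.8.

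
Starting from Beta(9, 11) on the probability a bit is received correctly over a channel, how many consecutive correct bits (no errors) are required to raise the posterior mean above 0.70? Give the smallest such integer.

k = 17

After k correct bits and 0 errors the posterior is Beta(9+k, 11), with mean (9+k)/(9+11+k).
Set (9+k)/(20+k) > 0.70 and solve: k > (0.70·20 − 9)/(1 − 0.70) = 16.667.
The smallest integer exceeding 16.667 is 17.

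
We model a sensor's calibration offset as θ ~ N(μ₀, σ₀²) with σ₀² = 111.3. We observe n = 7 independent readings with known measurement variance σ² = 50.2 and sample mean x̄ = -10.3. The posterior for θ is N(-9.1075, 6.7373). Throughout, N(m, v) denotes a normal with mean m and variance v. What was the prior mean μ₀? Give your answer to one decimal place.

μ₀ = 9.4

With known observation variance, the Normal–Normal posterior has precision τ_n = τ₀ + n/σ² and mean μ_n = (τ₀μ₀ + (n/σ²)x̄)/τ_n.
Here τ₀ = 1/111.3 = 0.008985 and τ_data = 7/50.2 = 0.139442, so τ_n = 0.148427.
Rearranging for μ₀: μ₀ = (μ_n·τ_n − τ_data·x̄)/τ₀ = (-9.1075·0.148427 − 0.139442·-10.3) / 0.008985 = 0.084454/0.008985 ≈ 9.4.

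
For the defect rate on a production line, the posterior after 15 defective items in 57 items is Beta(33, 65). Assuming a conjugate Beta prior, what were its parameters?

Under Beta–binomial conjugacy the posterior parameters are (a+s, b+f).
So a = 33 − 15 = 18 and b = 65 − 42 = 23.

Beta(18, 23)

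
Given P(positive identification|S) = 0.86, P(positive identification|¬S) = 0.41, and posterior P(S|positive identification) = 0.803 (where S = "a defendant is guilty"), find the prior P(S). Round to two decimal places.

P(S) = 0.66

Bayes' rule in odds form gives O(S|E) = O(S)·[P(E|S)/P(E|¬S)], hence O(S) = O(S|E)/LR.
Posterior odds = 0.803/(1−0.803) = 4.0761. LR = 0.86/0.41 = 2.0976.
Prior odds = 4.0761/2.0976 = 1.9432, so P(S) = 1.9432/(1+1.9432) ≈ 0.66.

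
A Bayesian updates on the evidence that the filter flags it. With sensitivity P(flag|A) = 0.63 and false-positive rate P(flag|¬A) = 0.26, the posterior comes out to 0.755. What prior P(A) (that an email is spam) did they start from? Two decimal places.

P(A) = 0.56

Bayes' rule in odds form gives O(A|E) = O(A)·[P(E|A)/P(E|¬A)], hence O(A) = O(A|E)/LR.
Posterior odds = 0.755/(1−0.755) = 3.0816. LR = 0.63/0.26 = 2.4231.
Prior odds = 3.0816/2.4231 = 1.2718, so P(A) = 1.2718/(1+1.2718) ≈ 0.56.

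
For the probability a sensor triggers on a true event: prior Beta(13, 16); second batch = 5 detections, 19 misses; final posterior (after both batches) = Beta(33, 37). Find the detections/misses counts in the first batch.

15 detections and 2 misses

Sequential conjugate updates are equivalent to a single update on the pooled data, so total successes = posterior α − prior α and total failures = posterior β − prior β.
Total across both batches: 33−13=20 detections, 37−16=21 misses.
Subtract the second batch: 20−5=15 detections and 21−19=2 misses.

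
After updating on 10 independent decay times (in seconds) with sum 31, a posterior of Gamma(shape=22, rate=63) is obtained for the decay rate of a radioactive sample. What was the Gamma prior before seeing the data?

For an exponential likelihood with a Gamma(α, β) prior on the rate, n observations with total T give posterior Gamma(α+n, β+T).
So α = 22 − 10 = 12 and β = 63 − 31 = 32.

Gamma(shape=12, rate=32)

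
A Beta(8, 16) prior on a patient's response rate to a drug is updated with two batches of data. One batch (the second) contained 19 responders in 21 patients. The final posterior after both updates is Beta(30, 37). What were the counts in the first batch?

Because Beta–binomial updating is additive in the counts, the combined data contributed (α_post−α_prior, β_post−β_prior) successes and failures.
Total across both batches: 30−8=22 responders, 37−16=21 non-responders.
Subtract the second batch: 22−19=3 responders and 21−2=19 non-responders.

3 responders and 19 non-responders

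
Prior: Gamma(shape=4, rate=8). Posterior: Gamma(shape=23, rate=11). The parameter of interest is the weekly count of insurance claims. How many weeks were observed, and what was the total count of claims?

Gamma–Poisson conjugacy: posterior shape = α + Σxᵢ, posterior rate = β + n.
Matching: Σxᵢ = 23 − 4 = 19 and n = 11 − 8 = 3.

n = 3 weeks with total 19 claims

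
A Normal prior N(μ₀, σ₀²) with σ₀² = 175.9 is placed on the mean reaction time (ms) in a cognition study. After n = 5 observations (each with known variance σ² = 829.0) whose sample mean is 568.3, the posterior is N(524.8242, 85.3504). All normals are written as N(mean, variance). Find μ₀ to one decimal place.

With known observation variance, the Normal–Normal posterior has precision τ_n = τ₀ + n/σ² and mean μ_n = (τ₀μ₀ + (n/σ²)x̄)/τ_n.
Here τ₀ = 1/175.9 = 0.005685 and τ_data = 5/829.0 = 0.006031, so τ_n = 0.011716.
Rearranging for μ₀: μ₀ = (μ_n·τ_n − τ_data·x̄)/τ₀ = (524.8242·0.011716 − 0.006031·568.3) / 0.005685 = 2.721423/0.005685 ≈ 478.7.

μ₀ = 478.7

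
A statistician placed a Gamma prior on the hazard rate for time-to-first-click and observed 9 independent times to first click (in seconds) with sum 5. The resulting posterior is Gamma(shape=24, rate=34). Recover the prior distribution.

Gamma–exponential conjugacy: posterior shape = α + n, posterior rate = β + Σtᵢ.
So α = 24 − 9 = 15 and β = 34 − 5 = 29.

Gamma(shape=15, rate=29)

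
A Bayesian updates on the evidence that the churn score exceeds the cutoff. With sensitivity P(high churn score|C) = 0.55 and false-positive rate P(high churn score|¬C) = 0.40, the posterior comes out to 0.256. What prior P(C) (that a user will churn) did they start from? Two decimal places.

P(C) = 0.20

Bayes' rule in odds form gives O(C|E) = O(C)·[P(E|C)/P(E|¬C)], hence O(C) = O(C|E)/LR.
Posterior odds = 0.256/(1−0.256) = 0.3441. LR = 0.55/0.40 = 1.3750.
Prior odds = 0.3441/1.3750 = 0.2503, so P(C) = 0.2503/(1+0.2503) ≈ 0.20.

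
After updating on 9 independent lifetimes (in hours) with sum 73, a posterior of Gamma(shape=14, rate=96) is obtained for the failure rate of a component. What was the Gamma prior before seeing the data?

Gamma(shape=5, rate=23)

For an exponential likelihood with a Gamma(α, β) prior on the rate, n observations with total T give posterior Gamma(α+n, β+T).
So α = 14 − 9 = 5 and β = 96 − 73 = 23.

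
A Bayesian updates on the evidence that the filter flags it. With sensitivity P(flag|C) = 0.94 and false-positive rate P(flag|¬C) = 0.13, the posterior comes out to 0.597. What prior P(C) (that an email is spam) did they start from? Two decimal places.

Bayes' rule in odds form gives O(C|E) = O(C)·[P(E|C)/P(E|¬C)], hence O(C) = O(C|E)/LR.
Posterior odds = 0.597/(1−0.597) = 1.4814. LR = 0.94/0.13 = 7.2308.
Prior odds = 1.4814/7.2308 = 0.2049, so P(C) = 0.2049/(1+0.2049) ≈ 0.17.

P(C) = 0.17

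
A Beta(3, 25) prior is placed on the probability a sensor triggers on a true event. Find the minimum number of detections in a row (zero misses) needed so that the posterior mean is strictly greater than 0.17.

k = 3

After k detections and 0 misses the posterior is Beta(3+k, 25), with mean (3+k)/(3+25+k).
Set (3+k)/(28+k) > 0.17 and solve: k > (0.17·28 − 3)/(1 − 0.17) = 2.120.
The smallest integer exceeding 2.120 is 3, and checking k=3: (6)/(31) = 0.1935 > 0.17.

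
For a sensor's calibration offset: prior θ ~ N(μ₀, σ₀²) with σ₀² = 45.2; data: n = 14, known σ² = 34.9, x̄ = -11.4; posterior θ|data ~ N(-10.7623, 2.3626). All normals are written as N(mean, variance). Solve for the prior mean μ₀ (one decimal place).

μ₀ = 0.8

With known observation variance, the Normal–Normal posterior has precision τ_n = τ₀ + n/σ² and mean μ_n = (τ₀μ₀ + (n/σ²)x̄)/τ_n.
Here τ₀ = 1/45.2 = 0.022124 and τ_data = 14/34.9 = 0.401146, so τ_n = 0.423270.
Rearranging for μ₀: μ₀ = (μ_n·τ_n − τ_data·x̄)/τ₀ = (-10.7623·0.423270 − 0.401146·-11.4) / 0.022124 = 0.017706/0.022124 ≈ 0.8.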